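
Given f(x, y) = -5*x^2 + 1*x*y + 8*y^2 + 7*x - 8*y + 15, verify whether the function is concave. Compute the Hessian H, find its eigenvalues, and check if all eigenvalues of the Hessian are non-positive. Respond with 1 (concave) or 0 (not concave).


The Hessian of f(x,y) = -5*x^2 + 1*x*y + 8*y^2 + 7*x - 8*y + 15 is:
H = [[-10, 1], [1, 16]]
Trace = -10 + 16 = 6
Determinant = -10*16 - (1)^2 = -161
Discriminant = (6)^2 - 4*-161 = 680.0
Eigenvalues: lambda_1 = -10.0384, lambda_2 = 16.0384
The function is not concave.

0


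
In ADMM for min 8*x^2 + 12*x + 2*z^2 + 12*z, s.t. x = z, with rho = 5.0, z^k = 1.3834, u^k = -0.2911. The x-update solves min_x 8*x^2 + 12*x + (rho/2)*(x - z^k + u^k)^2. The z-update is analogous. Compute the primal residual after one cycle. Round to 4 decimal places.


ADMM iteration with rho = 5.0, z^k = 1.3834, u^k = -0.2911
Step 1: x-update.
Minimize 8*x^2 + 12*x + (5.0/2)*(x - 1.3834 - 0.2911)^2
FOC: (2*8 + 5.0)*x = -12 + 5.0*(1.3834 + 0.2911)
x^{k+1} = -0.1727
Step 2: z-update.
Minimize 2*z^2 + 12*z + (5.0/2)*(-0.1727 - z - 0.2911)^2
FOC: (2*2 + 5.0)*z = -12 + 5.0*(-0.1727 - 0.2911)
z^{k+1} = -1.591
Step 3: u-update.
u^{k+1} = -0.2911 - 0.1727 + 1.591 = 1.1272
Step 4: Primal residual = |-0.1727 + 1.591| = 1.4183


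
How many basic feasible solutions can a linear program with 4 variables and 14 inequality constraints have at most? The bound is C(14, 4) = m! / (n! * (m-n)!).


Each vertex corresponds to some choice of n active constraints out of m, so the number of vertices is at most C(m, n) = m! / (n!(m-n)!).
m = 14, n = 4
Numerator: 14 * 13 * 12 * 11
Denominator: 4! = 24
C(14, 4) = 1001


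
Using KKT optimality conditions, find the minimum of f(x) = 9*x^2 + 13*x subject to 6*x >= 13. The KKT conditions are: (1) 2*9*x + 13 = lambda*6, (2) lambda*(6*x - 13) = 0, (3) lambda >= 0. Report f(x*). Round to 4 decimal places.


Step 1: Try lambda = 0 (constraint inactive).
x_unc = -13/(2*9) = -0.7222
Check: 6*-0.7222 = -4.3332 < 13 -- violated!
Step 2: Constraint must be active: 6*x = 13
x* = 13/6 = 2.1667 (rounded; the exact value 13/6 is used below)
lambda = (2*9*(13/6) + 13)/6 = 8.6667
Step 3: Compute optimal value.
f(x*) = 9*(13/6)^2 + 13*(13/6) = 70.4167


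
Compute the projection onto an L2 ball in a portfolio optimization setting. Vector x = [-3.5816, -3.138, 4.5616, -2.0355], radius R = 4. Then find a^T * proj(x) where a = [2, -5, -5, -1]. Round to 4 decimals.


Step 1: Compute ||x|| (intermediates to 6 decimals).
||x|| = sqrt((-3.5816)^2 + (-3.138)^2 + 4.5616^2 + (-2.0355)^2) = 6.901185
Step 2: Project.
Since ||x|| > R, scale = R/||x|| = 4/6.901185 = 0.579611, proj(x) = scale * x
proj(x) = [-2.075935, -1.818819, 2.643954, -1.179798]
Step 3: Dot product.
a^T * proj(x) = 2*(-2.075935) - 5*(-1.818819) - 5*2.643954 - 1*(-1.179798) = -7.0977


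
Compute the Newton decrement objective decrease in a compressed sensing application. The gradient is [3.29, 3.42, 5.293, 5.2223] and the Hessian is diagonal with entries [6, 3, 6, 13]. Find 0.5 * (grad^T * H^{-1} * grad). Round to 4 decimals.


Step 1: H is diagonal, so H^(-1) * g = [0.5483, 1.14, 0.8822, 0.4017].
Step 2: g^T H^(-1) g = sum_i g_i^2 / H_ii
  = (3.29)^2/6 + (3.42)^2/3 + (5.293)^2/6 + (5.2223)^2/13
  = 1.804 + 3.8988 + 4.6693 + 2.0979 = 12.47
Step 3: Objective decrease = 0.5 * g^T H^(-1) g = 6.235


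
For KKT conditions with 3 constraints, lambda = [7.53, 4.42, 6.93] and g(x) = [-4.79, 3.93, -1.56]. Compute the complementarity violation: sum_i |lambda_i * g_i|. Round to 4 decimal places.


KKT complementary slackness check:
lambda_1 * g_1 = 7.53 * -4.79 = -36.0687
lambda_2 * g_2 = 4.42 * 3.93 = 17.3706
lambda_3 * g_3 = 6.93 * -1.56 = -10.8108
Total violation = 36.0687 + 17.3706 + 10.8108 = 64.2501


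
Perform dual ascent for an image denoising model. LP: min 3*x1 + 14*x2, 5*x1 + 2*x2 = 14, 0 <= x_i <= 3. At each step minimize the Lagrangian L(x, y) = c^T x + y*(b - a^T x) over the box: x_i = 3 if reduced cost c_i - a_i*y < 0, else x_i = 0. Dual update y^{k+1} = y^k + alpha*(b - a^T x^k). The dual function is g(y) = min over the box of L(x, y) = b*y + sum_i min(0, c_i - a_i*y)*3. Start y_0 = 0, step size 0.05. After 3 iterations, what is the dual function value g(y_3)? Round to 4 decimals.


Dual ascent for LP: min 3*x1 + 14*x2, 5*x1 + 2*x2 = 14, 0 <= x_i <= 3
Step 1: y^k = 0.0, reduced costs: (3.0, 14.0)
  x^k = (0.0, 0.0), subgradient = b - a^T x = 14.0
  y^{k+1} = 0.0 + 0.05*14.0 = 0.7
Step 2: y^k = 0.7, reduced costs: (-0.5, 12.6)
  x^k = (3.0, 0.0), subgradient = b - a^T x = -1.0
  y^{k+1} = 0.7 + 0.05*-1.0 = 0.65
Step 3: y^k = 0.65, reduced costs: (-0.25, 12.7)
  x^k = (3.0, 0.0), subgradient = b - a^T x = -1.0
  y^{k+1} = 0.65 + 0.05*-1.0 = 0.6
Dual objective at y_3 = 0.6: reduced costs (0.0, 12.8), box minimizer x = (0.0, 0.0)
g(y_3) = b*y + (c1 - a1*y)*x1 + (c2 - a2*y)*x2 = 14*0.6 + 0.0*0.0 + 12.8*0.0 = 8.4 + 0.0 + 0.0 = 8.4


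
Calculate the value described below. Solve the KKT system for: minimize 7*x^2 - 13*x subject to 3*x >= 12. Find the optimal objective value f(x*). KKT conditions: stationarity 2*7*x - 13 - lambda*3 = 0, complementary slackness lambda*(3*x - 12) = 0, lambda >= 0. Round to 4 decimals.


Step 1: Try lambda = 0 (constraint inactive).
x_unc = 13/(2*7) = 0.9286
Check: 3*0.9286 = 2.7858 < 12 -- violated!
Step 2: Constraint must be active: 3*x = 12
x* = 12/3 = 4.0
lambda = (2*7*4.0 - 13)/3 = 14.3333
Step 3: Compute optimal value.
f(x*) = 7*4.0^2 - 13*4.0 = 60.0


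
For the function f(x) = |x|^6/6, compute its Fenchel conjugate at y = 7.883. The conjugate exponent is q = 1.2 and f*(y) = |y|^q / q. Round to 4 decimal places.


The conjugate exponent q satisfies 1/p + 1/q = 1.
p = 6, so q = 6/(6 - 1) = 1.2
|y|^q = 7.883^1.2 = 11.9132
f*(7.883) = 11.9132 / 1.2 = 9.9277


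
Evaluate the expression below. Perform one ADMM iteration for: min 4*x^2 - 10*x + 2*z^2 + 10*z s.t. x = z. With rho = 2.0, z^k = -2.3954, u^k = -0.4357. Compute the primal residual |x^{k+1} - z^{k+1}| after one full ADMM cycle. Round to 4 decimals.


ADMM iteration with rho = 2.0, z^k = -2.3954, u^k = -0.4357
Step 1: x-update.
Minimize 4*x^2 - 10*x + (2.0/2)*(x + 2.3954 - 0.4357)^2
FOC: (2*4 + 2.0)*x = 10 + 2.0*(-2.3954 + 0.4357)
x^{k+1} = 0.6081
Step 2: z-update.
Minimize 2*z^2 + 10*z + (2.0/2)*(0.6081 - z - 0.4357)^2
FOC: (2*2 + 2.0)*z = -10 + 2.0*(0.6081 - 0.4357)
z^{k+1} = -1.6092
Step 3: u-update.
u^{k+1} = -0.4357 + 0.6081 + 1.6092 = 1.7816
Step 4: Primal residual = |0.6081 + 1.6092| = 2.2173


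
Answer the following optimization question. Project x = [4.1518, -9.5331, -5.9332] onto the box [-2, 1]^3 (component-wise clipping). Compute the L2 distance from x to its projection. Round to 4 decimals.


Project each component onto [-2, 1].
clip(4.1518) = 1.0, clip(-9.5331) = -2.0, clip(-5.9332) = -2.0
Projection = [1.0, -2.0, -2.0]
Squared diffs: [9.9338, 56.7476, 15.4701]
Distance = sqrt(82.1515) = 9.0637


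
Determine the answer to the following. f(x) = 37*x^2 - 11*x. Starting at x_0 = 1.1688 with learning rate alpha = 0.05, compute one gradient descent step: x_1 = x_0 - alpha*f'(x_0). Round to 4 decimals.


We compute the gradient at x_0 and apply the update.
f'(x) = 74*x - 11
f'(1.1688) = 74*1.1688 - 11 = 75.4912
x_1 = 1.1688 - 0.05*75.4912 = -2.6058


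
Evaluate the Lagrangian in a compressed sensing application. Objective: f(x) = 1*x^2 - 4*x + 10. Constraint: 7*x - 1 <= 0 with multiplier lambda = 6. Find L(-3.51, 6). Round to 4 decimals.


Step 1: Evaluate f(x).
f(-3.51) = 1*(-3.51)^2 - 4*(-3.51) + 10 = 36.3601
Step 2: Evaluate g(x).
g(-3.51) = 7*-3.51 - 1 = -25.57
Step 3: Compute Lagrangian.
L = 36.3601 + 6*-25.57 = -117.0599


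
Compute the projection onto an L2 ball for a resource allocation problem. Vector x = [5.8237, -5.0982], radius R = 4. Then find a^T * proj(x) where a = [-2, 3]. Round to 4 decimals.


Step 1: Compute ||x|| (intermediates to 6 decimals).
||x|| = sqrt(5.8237^2 + (-5.0982)^2) = 7.739969
Step 2: Project.
Since ||x|| > R, scale = R/||x|| = 4/7.739969 = 0.516798, proj(x) = scale * x
proj(x) = [3.009677, -2.63474]
Step 3: Dot product.
a^T * proj(x) = -2*3.009677 + 3*(-2.63474) = -13.9236


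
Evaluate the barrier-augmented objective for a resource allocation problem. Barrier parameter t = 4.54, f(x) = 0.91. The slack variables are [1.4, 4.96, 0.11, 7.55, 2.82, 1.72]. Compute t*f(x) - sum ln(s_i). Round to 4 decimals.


Step 1: Compute log-barrier.
ln values: [0.3365, 1.6014, -2.2073, 2.0215, 1.0367, 0.5423]
phi = -(0.3365 + 1.6014 - 2.2073 + 2.0215 + 1.0367 + 0.5423) = -3.3312
Step 2: Compute augmented objective.
t*f(x) = 4.54*0.91 = 4.1314
Total = 4.1314 - 3.3312 = 0.8002


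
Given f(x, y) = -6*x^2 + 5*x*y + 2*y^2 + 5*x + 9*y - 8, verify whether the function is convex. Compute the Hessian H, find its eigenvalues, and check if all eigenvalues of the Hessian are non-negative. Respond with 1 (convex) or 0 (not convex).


The Hessian of f(x,y) = -6*x^2 + 5*x*y + 2*y^2 + 5*x + 9*y - 8 is:
H = [[-12, 5], [5, 4]]
Trace = -12 + 4 = -8
Determinant = -12*4 - (5)^2 = -73
Discriminant = (-8)^2 - 4*-73 = 356.0
Eigenvalues: lambda_1 = -13.434, lambda_2 = 5.434
The function is not convex.

0


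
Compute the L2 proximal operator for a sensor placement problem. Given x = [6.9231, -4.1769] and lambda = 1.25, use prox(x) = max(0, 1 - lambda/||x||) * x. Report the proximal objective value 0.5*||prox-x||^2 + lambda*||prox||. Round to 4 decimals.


Step 1: Compute ||x||.
||x|| = 8.0855
Step 2: Compute scaling factor.
scale = max(0, 1 - 1.25/8.0855) = 0.8454
Step 3: prox(x) = [5.8528, -3.5312]
||prox(x)|| = 6.8355
Step 4: Proximal objective.
0.5*||prox-x||^2 = 0.7813
lambda*||prox|| = 8.5444
Total = 9.3257


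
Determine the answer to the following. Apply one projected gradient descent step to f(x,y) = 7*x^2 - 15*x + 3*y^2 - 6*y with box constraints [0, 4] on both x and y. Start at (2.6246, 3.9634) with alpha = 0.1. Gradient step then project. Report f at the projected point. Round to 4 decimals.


Step 1: Compute gradient at (2.6246, 3.9634).
grad_x = 2*7*2.6246 - 15 = 21.7444
grad_y = 2*3*3.9634 - 6 = 17.7804
Step 2: Gradient step.
x_raw = 2.6246 - 0.1*21.7444 = 0.4502
y_raw = 3.9634 - 0.1*17.7804 = 2.1854
Step 3: Project onto [0, 4].
x_proj = clip(0.4502) = 0.4502
y_proj = clip(2.1854) = 2.1854
Step 4: Evaluate f.
f(0.4502, 2.1854) = -4.1187


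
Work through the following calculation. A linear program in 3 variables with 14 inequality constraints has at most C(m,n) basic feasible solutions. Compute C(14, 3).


Each vertex corresponds to some choice of n active constraints out of m, so the number of vertices is at most C(m, n) = m! / (n!(m-n)!).
m = 14, n = 3
Numerator: 14 * 13 * 12
Denominator: 3! = 6
C(14, 3) = 364


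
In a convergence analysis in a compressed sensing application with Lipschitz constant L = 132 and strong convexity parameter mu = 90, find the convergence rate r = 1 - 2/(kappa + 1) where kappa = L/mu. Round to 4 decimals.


Step 1: Compute the condition number.
kappa = L/mu = 132/90 = 1.4667
Step 2: Compute the convergence rate.
r = 1 - 2/(kappa + 1) = 1 - 2*mu/(L + mu) = (L - mu)/(L + mu) = 42/222 = 0.1892


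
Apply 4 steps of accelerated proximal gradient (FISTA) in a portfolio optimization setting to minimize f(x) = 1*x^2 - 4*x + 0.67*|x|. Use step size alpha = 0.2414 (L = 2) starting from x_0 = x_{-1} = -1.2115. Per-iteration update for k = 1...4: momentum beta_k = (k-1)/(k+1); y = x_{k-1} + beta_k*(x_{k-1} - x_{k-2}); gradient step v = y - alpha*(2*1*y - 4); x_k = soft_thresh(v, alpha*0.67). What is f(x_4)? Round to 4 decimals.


FISTA on f(x) = 1*x^2 - 4*x + 0.67*|x|
L = 2, alpha = 0.2414
Iteration 1: beta = 0.0, y = -1.2115 + 0.0*(-1.2115 + 1.2115) = -1.2115
  grad(y) = -6.423, v = y - alpha*grad = 0.339
  prox(v) = soft_thresh(0.339, 0.1617) = 0.1773
Iteration 2: beta = 0.3333, y = 0.1773 + 0.3333*(0.1773 + 1.2115) = 0.6402
  grad(y) = -2.7196, v = y - alpha*grad = 1.2967
  prox(v) = soft_thresh(1.2967, 0.1617) = 1.135
Iteration 3: beta = 0.5, y = 1.135 + 0.5*(1.135 - 0.1773) = 1.6138
  grad(y) = -0.7724, v = y - alpha*grad = 1.8003
  prox(v) = soft_thresh(1.8003, 0.1617) = 1.6385
Iteration 4: beta = 0.6, y = 1.6385 + 0.6*(1.6385 - 1.135) = 1.9407
  grad(y) = -0.1187, v = y - alpha*grad = 1.9693
  prox(v) = soft_thresh(1.9693, 0.1617) = 1.8076
f(x_4) = 1*1.8076^2 - 4*1.8076 + 0.67*|1.8076| = -2.7519


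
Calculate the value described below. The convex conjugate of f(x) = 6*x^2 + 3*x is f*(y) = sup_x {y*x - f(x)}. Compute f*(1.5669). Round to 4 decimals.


f*(y) = sup_x {y*x - a*x^2 - b*x} = sup_x {(y-b)*x - a*x^2}
FOC: (y - b) - 2a*x = 0 => x* = (y - b)/(2a)
x* = (1.5669 - 3)/(2*6) = -0.1194
f*(1.5669) = (y-b)^2/(4a) = (1.5669 - 3)^2/(4*6)
= 2.0538/24 = 0.0856


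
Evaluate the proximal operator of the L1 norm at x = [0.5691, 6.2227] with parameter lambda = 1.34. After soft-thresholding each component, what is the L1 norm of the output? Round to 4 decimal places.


Soft-thresholding with lambda = 1.34:
prox(0.5691) = sign(0.5691)*max(|0.5691| - 1.34, 0) = 0.0
prox(6.2227) = sign(6.2227)*max(|6.2227| - 1.34, 0) = 4.8827
prox(x) = [0.0, 4.8827]
||prox(x)||_1 = 0.0 + 4.8827 = 4.8827


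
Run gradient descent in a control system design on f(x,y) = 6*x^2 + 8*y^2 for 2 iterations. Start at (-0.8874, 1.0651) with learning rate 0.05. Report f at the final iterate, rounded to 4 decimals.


Gradient descent on f(x,y) = 6*x^2 + 8*y^2.
Starting point: (-0.8874, 1.0651), alpha = 0.05
Step 1: grad_x = 2*6*-0.8874 = -10.6488, grad_y = 2*8*1.0651 = 17.0416
  x_1 = -0.8874 - 0.05*-10.6488 = -0.355
  y_1 = 1.0651 - 0.05*17.0416 = 0.213
Step 2: grad_x = 2*6*-0.355 = -4.2595, grad_y = 2*8*0.213 = 3.4083
  x_2 = -0.355 - 0.05*-4.2595 = -0.142
  y_2 = 0.213 - 0.05*3.4083 = 0.0426
f(-0.142, 0.0426) = 6*(-0.142)^2 + 8*0.0426^2 = 0.1355


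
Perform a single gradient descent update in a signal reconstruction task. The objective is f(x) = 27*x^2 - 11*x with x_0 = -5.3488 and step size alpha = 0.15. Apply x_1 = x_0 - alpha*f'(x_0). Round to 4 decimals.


We compute the gradient at x_0 and apply the update.
f'(x) = 54*x - 11
f'(-5.3488) = 54*-5.3488 - 11 = -299.8352
x_1 = -5.3488 - 0.15*-299.8352 = 39.6265


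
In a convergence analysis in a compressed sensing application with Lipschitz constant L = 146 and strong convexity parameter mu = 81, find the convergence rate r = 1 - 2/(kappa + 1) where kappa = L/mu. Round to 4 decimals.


Step 1: Compute the condition number.
kappa = L/mu = 146/81 = 1.8025
Step 2: Compute the convergence rate.
r = 1 - 2/(kappa + 1) = 1 - 2*mu/(L + mu) = (L - mu)/(L + mu) = 65/227 = 0.2863


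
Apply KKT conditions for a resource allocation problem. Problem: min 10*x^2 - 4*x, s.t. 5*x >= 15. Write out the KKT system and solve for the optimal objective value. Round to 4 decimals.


Step 1: Try lambda = 0 (constraint inactive).
x_unc = 4/(2*10) = 0.2
Check: 5*0.2 = 1.0 < 15 -- violated!
Step 2: Constraint must be active: 5*x = 15
x* = 15/5 = 3.0
lambda = (2*10*3.0 - 4)/5 = 11.2
Step 3: Compute optimal value.
f(x*) = 10*3.0^2 - 4*3.0 = 78.0


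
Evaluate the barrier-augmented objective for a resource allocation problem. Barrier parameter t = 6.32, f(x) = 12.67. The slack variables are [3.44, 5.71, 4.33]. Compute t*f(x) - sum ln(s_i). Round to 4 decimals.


Step 1: Compute log-barrier.
ln values: [1.2355, 1.7422, 1.4656]
phi = -(1.2355 + 1.7422 + 1.4656) = -4.4433
Step 2: Compute augmented objective.
t*f(x) = 6.32*12.67 = 80.0744
Total = 80.0744 - 4.4433 = 75.6311


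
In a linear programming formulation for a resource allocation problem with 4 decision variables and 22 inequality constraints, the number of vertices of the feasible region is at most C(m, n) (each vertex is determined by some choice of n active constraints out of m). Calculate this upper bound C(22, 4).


Each vertex corresponds to some choice of n active constraints out of m, so the number of vertices is at most C(m, n) = m! / (n!(m-n)!).
m = 22, n = 4
Numerator: 22 * 21 * 20 * 19
Denominator: 4! = 24
C(22, 4) = 7315


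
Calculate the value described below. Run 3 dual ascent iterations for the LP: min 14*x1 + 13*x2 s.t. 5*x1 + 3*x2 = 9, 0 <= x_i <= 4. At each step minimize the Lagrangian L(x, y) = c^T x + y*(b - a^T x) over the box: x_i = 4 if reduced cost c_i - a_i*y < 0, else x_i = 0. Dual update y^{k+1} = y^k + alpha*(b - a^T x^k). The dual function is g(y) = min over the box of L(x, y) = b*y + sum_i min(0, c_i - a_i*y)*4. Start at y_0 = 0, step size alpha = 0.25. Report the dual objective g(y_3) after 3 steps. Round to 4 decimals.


Dual ascent for LP: min 14*x1 + 13*x2, 5*x1 + 3*x2 = 9, 0 <= x_i <= 4
Step 1: y^k = 0.0, reduced costs: (14.0, 13.0)
  x^k = (0.0, 0.0), subgradient = b - a^T x = 9.0
  y^{k+1} = 0.0 + 0.25*9.0 = 2.25
Step 2: y^k = 2.25, reduced costs: (2.75, 6.25)
  x^k = (0.0, 0.0), subgradient = b - a^T x = 9.0
  y^{k+1} = 2.25 + 0.25*9.0 = 4.5
Step 3: y^k = 4.5, reduced costs: (-8.5, -0.5)
  x^k = (4.0, 4.0), subgradient = b - a^T x = -23.0
  y^{k+1} = 4.5 + 0.25*-23.0 = -1.25
Dual objective at y_3 = -1.25: reduced costs (20.25, 16.75), box minimizer x = (0.0, 0.0)
g(y_3) = b*y + (c1 - a1*y)*x1 + (c2 - a2*y)*x2 = 9*(-1.25) + 20.25*0.0 + 16.75*0.0 = -11.25 + 0.0 + 0.0 = -11.25


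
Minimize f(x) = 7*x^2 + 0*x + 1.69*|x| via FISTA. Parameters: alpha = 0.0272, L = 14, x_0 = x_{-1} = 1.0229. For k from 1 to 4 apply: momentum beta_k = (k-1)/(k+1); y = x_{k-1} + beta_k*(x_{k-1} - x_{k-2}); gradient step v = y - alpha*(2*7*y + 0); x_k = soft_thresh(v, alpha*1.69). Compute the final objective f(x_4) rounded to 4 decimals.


FISTA on f(x) = 7*x^2 + 0*x + 1.69*|x|
L = 14, alpha = 0.0272
Iteration 1: beta = 0.0, y = 1.0229 + 0.0*(1.0229 - 1.0229) = 1.0229
  grad(y) = 14.3206, v = y - alpha*grad = 0.6334
  prox(v) = soft_thresh(0.6334, 0.046) = 0.5874
Iteration 2: beta = 0.3333, y = 0.5874 + 0.3333*(0.5874 - 1.0229) = 0.4422
  grad(y) = 6.1915, v = y - alpha*grad = 0.2738
  prox(v) = soft_thresh(0.2738, 0.046) = 0.2279
Iteration 3: beta = 0.5, y = 0.2279 + 0.5*(0.2279 - 0.5874) = 0.0481
  grad(y) = 0.6734, v = y - alpha*grad = 0.0298
  prox(v) = soft_thresh(0.0298, 0.046) = 0.0
Iteration 4: beta = 0.6, y = 0.0 + 0.6*(0.0 - 0.2279) = -0.1367
  grad(y) = -1.9141, v = y - alpha*grad = -0.0847
  prox(v) = soft_thresh(-0.0847, 0.046) = -0.0387
f(x_4) = 7*(-0.0387)^2 + 0*(-0.0387) + 1.69*|-0.0387| = 0.0759


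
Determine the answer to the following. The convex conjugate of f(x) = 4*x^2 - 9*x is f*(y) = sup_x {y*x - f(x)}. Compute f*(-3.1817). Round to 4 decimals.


f*(y) = sup_x {y*x - a*x^2 - b*x} = sup_x {(y-b)*x - a*x^2}
FOC: (y - b) - 2a*x = 0 => x* = (y - b)/(2a)
x* = (-3.1817 + 9)/(2*4) = 0.7273
f*(-3.1817) = (y-b)^2/(4a) = (-3.1817 + 9)^2/(4*4)
= 33.8526/16 = 2.1158


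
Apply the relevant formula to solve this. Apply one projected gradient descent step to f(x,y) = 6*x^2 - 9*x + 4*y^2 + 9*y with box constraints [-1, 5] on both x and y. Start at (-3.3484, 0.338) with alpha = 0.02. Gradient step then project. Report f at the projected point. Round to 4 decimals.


Step 1: Compute gradient at (-3.3484, 0.338).
grad_x = 2*6*-3.3484 - 9 = -49.1808
grad_y = 2*4*0.338 + 9 = 11.704
Step 2: Gradient step.
x_raw = -3.3484 - 0.02*-49.1808 = -2.3648
y_raw = 0.338 - 0.02*11.704 = 0.1039
Step 3: Project onto [-1, 5].
x_proj = clip(-2.3648) = -1.0
y_proj = clip(0.1039) = 0.1039
Step 4: Evaluate f.
f(-1.0, 0.1039) = 15.9785


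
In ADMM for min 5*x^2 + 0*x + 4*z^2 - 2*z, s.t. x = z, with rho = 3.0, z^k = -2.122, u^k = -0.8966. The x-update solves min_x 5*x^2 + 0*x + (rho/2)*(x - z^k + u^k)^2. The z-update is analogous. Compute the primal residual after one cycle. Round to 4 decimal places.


ADMM iteration with rho = 3.0, z^k = -2.122, u^k = -0.8966
Step 1: x-update.
Minimize 5*x^2 + 0*x + (3.0/2)*(x + 2.122 - 0.8966)^2
FOC: (2*5 + 3.0)*x = 0 + 3.0*(-2.122 + 0.8966)
x^{k+1} = -0.2828
Step 2: z-update.
Minimize 4*z^2 - 2*z + (3.0/2)*(-0.2828 - z - 0.8966)^2
FOC: (2*4 + 3.0)*z = 2 + 3.0*(-0.2828 - 0.8966)
z^{k+1} = -0.1398
Step 3: u-update.
u^{k+1} = -0.8966 - 0.2828 + 0.1398 = -1.0396
Step 4: Primal residual = |-0.2828 + 0.1398| = 0.143


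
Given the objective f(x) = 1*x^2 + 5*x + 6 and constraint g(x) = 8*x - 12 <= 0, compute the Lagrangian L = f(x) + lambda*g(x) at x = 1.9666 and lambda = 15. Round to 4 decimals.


Step 1: Evaluate f(x).
f(1.9666) = 1*1.9666^2 + 5*1.9666 + 6 = 19.7005
Step 2: Evaluate g(x).
g(1.9666) = 8*1.9666 - 12 = 3.7328
Step 3: Compute Lagrangian.
L = 19.7005 + 15*3.7328 = 75.6925


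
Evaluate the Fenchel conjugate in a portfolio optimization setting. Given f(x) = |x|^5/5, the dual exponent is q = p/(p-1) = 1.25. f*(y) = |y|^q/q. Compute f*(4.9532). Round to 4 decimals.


The conjugate exponent q satisfies 1/p + 1/q = 1.
p = 5, so q = 5/(5 - 1) = 1.25
|y|^q = 4.9532^1.25 = 7.3894
f*(4.9532) = 7.3894 / 1.25 = 5.9115


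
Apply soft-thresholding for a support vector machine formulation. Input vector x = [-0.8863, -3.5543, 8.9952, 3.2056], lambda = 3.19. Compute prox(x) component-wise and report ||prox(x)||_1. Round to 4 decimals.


Soft-thresholding with lambda = 3.19:
prox(-0.8863) = sign(-0.8863)*max(|-0.8863| - 3.19, 0) = 0.0
prox(-3.5543) = sign(-3.5543)*max(|-3.5543| - 3.19, 0) = -0.3643
prox(8.9952) = sign(8.9952)*max(|8.9952| - 3.19, 0) = 5.8052
prox(3.2056) = sign(3.2056)*max(|3.2056| - 3.19, 0) = 0.0156
prox(x) = [0.0, -0.3643, 5.8052, 0.0156]
||prox(x)||_1 = 0.0 + 0.3643 + 5.8052 + 0.0156 = 6.1851


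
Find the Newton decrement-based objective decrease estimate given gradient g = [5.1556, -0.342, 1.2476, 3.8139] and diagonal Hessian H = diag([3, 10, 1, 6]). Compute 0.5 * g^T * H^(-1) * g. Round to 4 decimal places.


Step 1: H is diagonal, so H^(-1) * g = [1.7185, -0.0342, 1.2476, 0.6357].
Step 2: g^T H^(-1) g = sum_i g_i^2 / H_ii
  = (5.1556)^2/3 + (-0.342)^2/10 + (1.2476)^2/1 + (3.8139)^2/6
  = 8.8601 + 0.0117 + 1.5565 + 2.4243 = 12.8526
Step 3: Objective decrease = 0.5 * g^T H^(-1) g = 6.4263


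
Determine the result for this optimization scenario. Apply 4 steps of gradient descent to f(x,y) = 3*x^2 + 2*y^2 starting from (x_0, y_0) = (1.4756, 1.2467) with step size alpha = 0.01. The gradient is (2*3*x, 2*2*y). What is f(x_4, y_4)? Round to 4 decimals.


Gradient descent on f(x,y) = 3*x^2 + 2*y^2.
Starting point: (1.4756, 1.2467), alpha = 0.01
Step 1: grad_x = 2*3*1.4756 = 8.8536, grad_y = 2*2*1.2467 = 4.9868
  x_1 = 1.4756 - 0.01*8.8536 = 1.3871
  y_1 = 1.2467 - 0.01*4.9868 = 1.1968
Step 2: grad_x = 2*3*1.3871 = 8.3224, grad_y = 2*2*1.1968 = 4.7873
  x_2 = 1.3871 - 0.01*8.3224 = 1.3038
  y_2 = 1.1968 - 0.01*4.7873 = 1.149
Step 3: grad_x = 2*3*1.3038 = 7.823, grad_y = 2*2*1.149 = 4.5958
  x_3 = 1.3038 - 0.01*7.823 = 1.2256
  y_3 = 1.149 - 0.01*4.5958 = 1.103
Step 4: grad_x = 2*3*1.2256 = 7.3537, grad_y = 2*2*1.103 = 4.412
  x_4 = 1.2256 - 0.01*7.3537 = 1.1521
  y_4 = 1.103 - 0.01*4.412 = 1.0589
f(1.1521, 1.0589) = 3*1.1521^2 + 2*1.0589^2 = 6.2243


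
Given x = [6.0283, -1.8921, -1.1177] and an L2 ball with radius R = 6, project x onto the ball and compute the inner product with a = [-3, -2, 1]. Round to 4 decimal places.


Step 1: Compute ||x|| (intermediates to 6 decimals).
||x|| = sqrt(6.0283^2 + (-1.8921)^2 + (-1.1177)^2) = 6.416362
Step 2: Project.
Since ||x|| > R, scale = R/||x|| = 6/6.416362 = 0.935109, proj(x) = scale * x
proj(x) = [5.637118, -1.76932, -1.045171]
Step 3: Dot product.
a^T * proj(x) = -3*5.637118 - 2*(-1.76932) + 1*(-1.045171) = -14.4179


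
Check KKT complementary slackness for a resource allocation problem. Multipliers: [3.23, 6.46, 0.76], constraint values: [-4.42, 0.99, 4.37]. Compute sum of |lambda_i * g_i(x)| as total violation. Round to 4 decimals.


KKT complementary slackness check:
lambda_1 * g_1 = 3.23 * -4.42 = -14.2766
lambda_2 * g_2 = 6.46 * 0.99 = 6.3954
lambda_3 * g_3 = 0.76 * 4.37 = 3.3212
Total violation = 14.2766 + 6.3954 + 3.3212 = 23.9932


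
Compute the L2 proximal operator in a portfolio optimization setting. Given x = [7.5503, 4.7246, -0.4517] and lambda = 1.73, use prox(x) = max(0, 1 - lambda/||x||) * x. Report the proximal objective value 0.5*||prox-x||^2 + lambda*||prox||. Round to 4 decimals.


Step 1: Compute ||x||.
||x|| = 8.9181
Step 2: Compute scaling factor.
scale = max(0, 1 - 1.73/8.9181) = 0.806
Step 3: prox(x) = [6.0856, 3.8081, -0.3641]
||prox(x)|| = 7.1881
Step 4: Proximal objective.
0.5*||prox-x||^2 = 1.4965
lambda*||prox|| = 12.4354
Total = 13.9319


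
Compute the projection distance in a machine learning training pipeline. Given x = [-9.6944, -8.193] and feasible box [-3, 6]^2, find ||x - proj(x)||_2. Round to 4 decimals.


Project each component onto [-3, 6].
clip(-9.6944) = -3.0, clip(-8.193) = -3.0
Projection = [-3.0, -3.0]
Squared diffs: [44.815, 26.9672]
Distance = sqrt(71.7822) = 8.4724


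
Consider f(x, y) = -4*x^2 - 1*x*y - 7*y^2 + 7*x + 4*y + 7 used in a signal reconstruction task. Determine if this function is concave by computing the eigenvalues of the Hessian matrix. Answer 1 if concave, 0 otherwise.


The Hessian of f(x,y) = -4*x^2 - 1*x*y - 7*y^2 + 7*x + 4*y + 7 is:
H = [[-8, -1], [-1, -14]]
Trace = -8 - 14 = -22
Determinant = -8*-14 - (-1)^2 = 111
Discriminant = (-22)^2 - 4*111 = 40.0
Eigenvalues: lambda_1 = -14.1623, lambda_2 = -7.8377
The function is concave.

1


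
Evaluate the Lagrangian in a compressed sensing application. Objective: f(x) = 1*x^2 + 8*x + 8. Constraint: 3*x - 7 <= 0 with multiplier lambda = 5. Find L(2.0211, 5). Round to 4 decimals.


Step 1: Evaluate f(x).
f(2.0211) = 1*2.0211^2 + 8*2.0211 + 8 = 28.2536
Step 2: Evaluate g(x).
g(2.0211) = 3*2.0211 - 7 = -0.9367
Step 3: Compute Lagrangian.
L = 28.2536 + 5*-0.9367 = 23.5701


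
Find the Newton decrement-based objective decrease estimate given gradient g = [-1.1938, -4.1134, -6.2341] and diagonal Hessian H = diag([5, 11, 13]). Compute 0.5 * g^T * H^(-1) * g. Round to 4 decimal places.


Step 1: H is diagonal, so H^(-1) * g = [-0.2388, -0.3739, -0.4795].
Step 2: g^T H^(-1) g = sum_i g_i^2 / H_ii
  = (-1.1938)^2/5 + (-4.1134)^2/11 + (-6.2341)^2/13
  = 0.285 + 1.5382 + 2.9895 = 4.8128
Step 3: Objective decrease = 0.5 * g^T H^(-1) g = 2.4064


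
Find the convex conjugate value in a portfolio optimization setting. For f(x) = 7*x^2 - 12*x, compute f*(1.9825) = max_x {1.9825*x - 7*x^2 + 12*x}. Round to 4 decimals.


f*(y) = sup_x {y*x - a*x^2 - b*x} = sup_x {(y-b)*x - a*x^2}
FOC: (y - b) - 2a*x = 0 => x* = (y - b)/(2a)
x* = (1.9825 + 12)/(2*7) = 0.9988
f*(1.9825) = (y-b)^2/(4a) = (1.9825 + 12)^2/(4*7)
= 195.5103/28 = 6.9825


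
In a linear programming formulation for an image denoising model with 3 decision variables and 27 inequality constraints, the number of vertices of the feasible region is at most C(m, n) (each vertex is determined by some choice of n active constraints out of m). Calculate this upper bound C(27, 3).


Each vertex corresponds to some choice of n active constraints out of m, so the number of vertices is at most C(m, n) = m! / (n!(m-n)!).
m = 27, n = 3
Numerator: 27 * 26 * 25
Denominator: 3! = 6
C(27, 3) = 2925


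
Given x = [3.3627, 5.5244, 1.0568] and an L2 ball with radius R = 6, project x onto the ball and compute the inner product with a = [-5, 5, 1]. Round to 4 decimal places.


Step 1: Compute ||x|| (intermediates to 6 decimals).
||x|| = sqrt(3.3627^2 + 5.5244^2 + 1.0568^2) = 6.553135
Step 2: Project.
Since ||x|| > R, scale = R/||x|| = 6/6.553135 = 0.915592, proj(x) = scale * x
proj(x) = [3.078861, 5.058096, 0.967598]
Step 3: Dot product.
a^T * proj(x) = -5*3.078861 + 5*5.058096 + 1*0.967598 = 10.8638


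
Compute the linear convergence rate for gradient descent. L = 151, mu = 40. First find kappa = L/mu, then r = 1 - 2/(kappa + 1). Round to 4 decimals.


Step 1: Compute the condition number.
kappa = L/mu = 151/40 = 3.775
Step 2: Compute the convergence rate.
r = 1 - 2/(kappa + 1) = 1 - 2*mu/(L + mu) = (L - mu)/(L + mu) = 111/191 = 0.5812


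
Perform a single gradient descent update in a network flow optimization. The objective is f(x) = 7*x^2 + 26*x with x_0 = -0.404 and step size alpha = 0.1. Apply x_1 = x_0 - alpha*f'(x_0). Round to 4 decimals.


We compute the gradient at x_0 and apply the update.
f'(x) = 14*x + 26
f'(-0.404) = 14*-0.404 + 26 = 20.344
x_1 = -0.404 - 0.1*20.344 = -2.4384


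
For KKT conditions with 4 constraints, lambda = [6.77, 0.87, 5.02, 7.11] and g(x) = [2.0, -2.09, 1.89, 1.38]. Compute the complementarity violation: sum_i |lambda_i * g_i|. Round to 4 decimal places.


KKT complementary slackness check:
lambda_1 * g_1 = 6.77 * 2.0 = 13.54
lambda_2 * g_2 = 0.87 * -2.09 = -1.8183
lambda_3 * g_3 = 5.02 * 1.89 = 9.4878
lambda_4 * g_4 = 7.11 * 1.38 = 9.8118
Total violation = 13.54 + 1.8183 + 9.4878 + 9.8118 = 34.6579


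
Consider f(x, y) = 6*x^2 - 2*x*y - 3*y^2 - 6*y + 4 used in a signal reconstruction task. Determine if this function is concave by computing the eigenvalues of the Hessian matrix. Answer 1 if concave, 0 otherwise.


The Hessian of f(x,y) = 6*x^2 - 2*x*y - 3*y^2 - 6*y + 4 is:
H = [[12, -2], [-2, -6]]
Trace = 12 - 6 = 6
Determinant = 12*-6 - (-2)^2 = -76
Discriminant = (6)^2 - 4*-76 = 340.0
Eigenvalues: lambda_1 = -6.2195, lambda_2 = 12.2195
The function is not concave.

0


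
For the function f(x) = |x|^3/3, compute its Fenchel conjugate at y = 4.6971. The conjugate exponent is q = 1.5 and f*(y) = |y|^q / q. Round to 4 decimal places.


The conjugate exponent q satisfies 1/p + 1/q = 1.
p = 3, so q = 3/(3 - 1) = 1.5
|y|^q = 4.6971^1.5 = 10.1799
f*(4.6971) = 10.1799 / 1.5 = 6.7866


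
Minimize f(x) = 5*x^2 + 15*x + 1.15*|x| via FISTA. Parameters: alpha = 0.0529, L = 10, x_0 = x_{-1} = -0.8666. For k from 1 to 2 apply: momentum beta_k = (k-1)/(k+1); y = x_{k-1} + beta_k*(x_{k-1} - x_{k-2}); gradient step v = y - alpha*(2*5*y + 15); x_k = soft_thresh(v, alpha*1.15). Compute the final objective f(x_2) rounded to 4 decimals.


FISTA on f(x) = 5*x^2 + 15*x + 1.15*|x|
L = 10, alpha = 0.0529
Iteration 1: beta = 0.0, y = -0.8666 + 0.0*(-0.8666 + 0.8666) = -0.8666
  grad(y) = 6.334, v = y - alpha*grad = -1.2017
  prox(v) = soft_thresh(-1.2017, 0.0608) = -1.1408
Iteration 2: beta = 0.3333, y = -1.1408 + 0.3333*(-1.1408 + 0.8666) = -1.2322
  grad(y) = 2.6776, v = y - alpha*grad = -1.3739
  prox(v) = soft_thresh(-1.3739, 0.0608) = -1.3131
f(x_2) = 5*(-1.3131)^2 + 15*(-1.3131) + 1.15*|-1.3131| = -9.5652


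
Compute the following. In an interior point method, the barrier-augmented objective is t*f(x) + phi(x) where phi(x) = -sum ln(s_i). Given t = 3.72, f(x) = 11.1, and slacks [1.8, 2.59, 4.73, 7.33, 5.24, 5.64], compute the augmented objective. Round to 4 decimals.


Step 1: Compute log-barrier.
ln values: [0.5878, 0.9517, 1.5539, 1.992, 1.6563, 1.7299]
phi = -(0.5878 + 0.9517 + 1.5539 + 1.992 + 1.6563 + 1.7299) = -8.4716
Step 2: Compute augmented objective.
t*f(x) = 3.72*11.1 = 41.292
Total = 41.292 - 8.4716 = 32.8204


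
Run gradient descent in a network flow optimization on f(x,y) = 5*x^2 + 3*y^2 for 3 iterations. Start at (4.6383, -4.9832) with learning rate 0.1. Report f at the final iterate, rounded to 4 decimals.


Gradient descent on f(x,y) = 5*x^2 + 3*y^2.
Starting point: (4.6383, -4.9832), alpha = 0.1
Step 1: grad_x = 2*5*4.6383 = 46.383, grad_y = 2*3*-4.9832 = -29.8992
  x_1 = 4.6383 - 0.1*46.383 = 0.0
  y_1 = -4.9832 - 0.1*-29.8992 = -1.9933
Step 2: grad_x = 2*5*0.0 = 0.0, grad_y = 2*3*-1.9933 = -11.9597
  x_2 = 0.0 - 0.1*0.0 = 0.0
  y_2 = -1.9933 - 0.1*-11.9597 = -0.7973
Step 3: grad_x = 2*5*0.0 = 0.0, grad_y = 2*3*-0.7973 = -4.7839
  x_3 = 0.0 - 0.1*0.0 = 0.0
  y_3 = -0.7973 - 0.1*-4.7839 = -0.3189
f(0.0, -0.3189) = 5*0.0^2 + 3*(-0.3189)^2 = 0.3051


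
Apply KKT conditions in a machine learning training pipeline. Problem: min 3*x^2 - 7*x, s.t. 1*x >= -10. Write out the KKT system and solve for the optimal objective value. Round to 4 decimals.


Step 1: Try lambda = 0 (constraint inactive).
Stationarity: 2*3*x - 7 = 0
x* = 7/(2*3) = 7/6 = 1.1667 (rounded; the exact value 7/6 is used below)
Check constraint: 1*1.1667 = 1.1667 >= -10 -- satisfied.
Step 2: Compute optimal value.
f(x*) = 3*(7/6)^2 - 7*(7/6) = -4.0833


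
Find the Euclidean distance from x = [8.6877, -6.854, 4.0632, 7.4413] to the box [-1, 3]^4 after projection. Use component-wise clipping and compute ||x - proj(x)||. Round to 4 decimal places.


Project each component onto [-1, 3].
clip(8.6877) = 3.0, clip(-6.854) = -1.0, clip(4.0632) = 3.0, clip(7.4413) = 3.0
Projection = [3.0, -1.0, 3.0, 3.0]
Squared diffs: [32.3499, 34.2693, 1.1304, 19.7251]
Distance = sqrt(87.4747) = 9.3528


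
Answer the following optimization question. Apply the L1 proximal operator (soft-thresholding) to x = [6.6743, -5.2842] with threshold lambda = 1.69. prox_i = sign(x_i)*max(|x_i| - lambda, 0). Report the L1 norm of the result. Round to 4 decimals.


Soft-thresholding with lambda = 1.69:
prox(6.6743) = sign(6.6743)*max(|6.6743| - 1.69, 0) = 4.9843
prox(-5.2842) = sign(-5.2842)*max(|-5.2842| - 1.69, 0) = -3.5942
prox(x) = [4.9843, -3.5942]
||prox(x)||_1 = 4.9843 + 3.5942 = 8.5785


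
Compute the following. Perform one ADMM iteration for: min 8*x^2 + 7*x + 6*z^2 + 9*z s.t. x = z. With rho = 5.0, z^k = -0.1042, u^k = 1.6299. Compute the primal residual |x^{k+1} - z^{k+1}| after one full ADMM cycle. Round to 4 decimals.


ADMM iteration with rho = 5.0, z^k = -0.1042, u^k = 1.6299
Step 1: x-update.
Minimize 8*x^2 + 7*x + (5.0/2)*(x + 0.1042 + 1.6299)^2
FOC: (2*8 + 5.0)*x = -7 + 5.0*(-0.1042 - 1.6299)
x^{k+1} = -0.7462
Step 2: z-update.
Minimize 6*z^2 + 9*z + (5.0/2)*(-0.7462 - z + 1.6299)^2
FOC: (2*6 + 5.0)*z = -9 + 5.0*(-0.7462 + 1.6299)
z^{k+1} = -0.2695
Step 3: u-update.
u^{k+1} = 1.6299 - 0.7462 + 0.2695 = 1.1532
Step 4: Primal residual = |-0.7462 + 0.2695| = 0.4767


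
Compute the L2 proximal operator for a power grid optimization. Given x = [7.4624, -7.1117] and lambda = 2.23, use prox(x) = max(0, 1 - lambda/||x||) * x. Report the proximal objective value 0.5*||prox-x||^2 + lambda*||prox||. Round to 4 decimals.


Step 1: Compute ||x||.
||x|| = 10.3084
Step 2: Compute scaling factor.
scale = max(0, 1 - 2.23/10.3084) = 0.7837
Step 3: prox(x) = [5.8481, -5.5732]
||prox(x)|| = 8.0784
Step 4: Proximal objective.
0.5*||prox-x||^2 = 2.4865
lambda*||prox|| = 18.0148
Total = 20.5013


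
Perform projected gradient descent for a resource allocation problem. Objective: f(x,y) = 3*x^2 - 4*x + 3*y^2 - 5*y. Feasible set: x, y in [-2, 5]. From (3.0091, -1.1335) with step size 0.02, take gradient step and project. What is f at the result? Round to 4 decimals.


Step 1: Compute gradient at (3.0091, -1.1335).
grad_x = 2*3*3.0091 - 4 = 14.0546
grad_y = 2*3*-1.1335 - 5 = -11.801
Step 2: Gradient step.
x_raw = 3.0091 - 0.02*14.0546 = 2.728
y_raw = -1.1335 - 0.02*-11.801 = -0.8975
Step 3: Project onto [-2, 5].
x_proj = clip(2.728) = 2.728
y_proj = clip(-0.8975) = -0.8975
Step 4: Evaluate f.
f(2.728, -0.8975) = 18.3179


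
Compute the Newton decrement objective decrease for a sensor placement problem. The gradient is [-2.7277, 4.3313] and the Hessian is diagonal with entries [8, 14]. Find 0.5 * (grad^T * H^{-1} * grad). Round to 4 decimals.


Step 1: H is diagonal, so H^(-1) * g = [-0.341, 0.3094].
Step 2: g^T H^(-1) g = sum_i g_i^2 / H_ii
  = (-2.7277)^2/8 + (4.3313)^2/14
  = 0.93 + 1.34 = 2.2701
Step 3: Objective decrease = 0.5 * g^T H^(-1) g = 1.135


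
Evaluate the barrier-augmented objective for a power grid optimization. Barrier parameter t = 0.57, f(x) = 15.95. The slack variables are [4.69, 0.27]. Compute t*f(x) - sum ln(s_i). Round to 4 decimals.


Step 1: Compute log-barrier.
ln values: [1.5454, -1.3093]
phi = -(1.5454 - 1.3093) = -0.2361
Step 2: Compute augmented objective.
t*f(x) = 0.57*15.95 = 9.0915
Total = 9.0915 - 0.2361 = 8.8554


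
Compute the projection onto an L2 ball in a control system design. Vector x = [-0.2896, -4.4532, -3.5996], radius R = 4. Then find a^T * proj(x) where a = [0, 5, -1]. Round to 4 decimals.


Step 1: Compute ||x|| (intermediates to 6 decimals).
||x|| = sqrt((-0.2896)^2 + (-4.4532)^2 + (-3.5996)^2) = 5.733409
Step 2: Project.
Since ||x|| > R, scale = R/||x|| = 4/5.733409 = 0.697665, proj(x) = scale * x
proj(x) = [-0.202044, -3.106842, -2.511315]
Step 3: Dot product.
a^T * proj(x) = 0*(-0.202044) + 5*(-3.106842) - 1*(-2.511315) = -13.0229


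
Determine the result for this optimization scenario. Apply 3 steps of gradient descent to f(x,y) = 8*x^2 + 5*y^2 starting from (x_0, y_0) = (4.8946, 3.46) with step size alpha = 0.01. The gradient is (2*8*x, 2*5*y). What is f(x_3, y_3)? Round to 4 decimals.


Gradient descent on f(x,y) = 8*x^2 + 5*y^2.
Starting point: (4.8946, 3.46), alpha = 0.01
Step 1: grad_x = 2*8*4.8946 = 78.3136, grad_y = 2*5*3.46 = 34.6
  x_1 = 4.8946 - 0.01*78.3136 = 4.1115
  y_1 = 3.46 - 0.01*34.6 = 3.114
Step 2: grad_x = 2*8*4.1115 = 65.7834, grad_y = 2*5*3.114 = 31.14
  x_2 = 4.1115 - 0.01*65.7834 = 3.4536
  y_2 = 3.114 - 0.01*31.14 = 2.8026
Step 3: grad_x = 2*8*3.4536 = 55.2581, grad_y = 2*5*2.8026 = 28.026
  x_3 = 3.4536 - 0.01*55.2581 = 2.901
  y_3 = 2.8026 - 0.01*28.026 = 2.5223
f(2.901, 2.5223) = 8*2.901^2 + 5*2.5223^2 = 99.1397


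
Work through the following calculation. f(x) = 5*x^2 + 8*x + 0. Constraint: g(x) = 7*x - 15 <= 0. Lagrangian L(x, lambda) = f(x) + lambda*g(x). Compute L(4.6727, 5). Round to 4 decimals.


Step 1: Evaluate f(x).
f(4.6727) = 5*4.6727^2 + 8*4.6727 + 0 = 146.5522
Step 2: Evaluate g(x).
g(4.6727) = 7*4.6727 - 15 = 17.7089
Step 3: Compute Lagrangian.
L = 146.5522 + 5*17.7089 = 235.0967


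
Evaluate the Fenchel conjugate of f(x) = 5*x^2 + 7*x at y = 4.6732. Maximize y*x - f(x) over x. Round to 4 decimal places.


f*(y) = sup_x {y*x - a*x^2 - b*x} = sup_x {(y-b)*x - a*x^2}
FOC: (y - b) - 2a*x = 0 => x* = (y - b)/(2a)
x* = (4.6732 - 7)/(2*5) = -0.2327
f*(4.6732) = (y-b)^2/(4a) = (4.6732 - 7)^2/(4*5)
= 5.414/20 = 0.2707


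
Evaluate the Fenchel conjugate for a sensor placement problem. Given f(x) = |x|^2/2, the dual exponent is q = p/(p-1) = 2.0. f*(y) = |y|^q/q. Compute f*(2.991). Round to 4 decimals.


The conjugate exponent q satisfies 1/p + 1/q = 1.
p = 2, so q = 2/(2 - 1) = 2.0
|y|^q = 2.991^2.0 = 8.9461
f*(2.991) = 8.9461 / 2.0 = 4.473


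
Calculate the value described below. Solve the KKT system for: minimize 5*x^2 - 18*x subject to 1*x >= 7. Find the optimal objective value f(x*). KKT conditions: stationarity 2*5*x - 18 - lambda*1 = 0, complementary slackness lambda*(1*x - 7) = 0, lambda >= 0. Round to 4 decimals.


Step 1: Try lambda = 0 (constraint inactive).
x_unc = 18/(2*5) = 1.8
Check: 1*1.8 = 1.8 < 7 -- violated!
Step 2: Constraint must be active: 1*x = 7
x* = 7/1 = 7.0
lambda = (2*5*7.0 - 18)/1 = 52.0
Step 3: Compute optimal value.
f(x*) = 5*7.0^2 - 18*7.0 = 119.0


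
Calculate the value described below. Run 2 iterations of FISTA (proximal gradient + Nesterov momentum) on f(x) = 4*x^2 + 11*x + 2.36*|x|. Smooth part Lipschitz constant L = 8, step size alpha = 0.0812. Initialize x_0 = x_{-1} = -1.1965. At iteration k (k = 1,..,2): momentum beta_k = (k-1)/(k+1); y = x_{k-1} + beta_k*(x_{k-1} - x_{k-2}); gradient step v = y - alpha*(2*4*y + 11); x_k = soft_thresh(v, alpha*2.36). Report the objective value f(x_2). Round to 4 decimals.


FISTA on f(x) = 4*x^2 + 11*x + 2.36*|x|
L = 8, alpha = 0.0812
Iteration 1: beta = 0.0, y = -1.1965 + 0.0*(-1.1965 + 1.1965) = -1.1965
  grad(y) = 1.428, v = y - alpha*grad = -1.3125
  prox(v) = soft_thresh(-1.3125, 0.1916) = -1.1208
Iteration 2: beta = 0.3333, y = -1.1208 + 0.3333*(-1.1208 + 1.1965) = -1.0956
  grad(y) = 2.2352, v = y - alpha*grad = -1.2771
  prox(v) = soft_thresh(-1.2771, 0.1916) = -1.0855
f(x_2) = 4*(-1.0855)^2 + 11*(-1.0855) + 2.36*|-1.0855| = -4.6655


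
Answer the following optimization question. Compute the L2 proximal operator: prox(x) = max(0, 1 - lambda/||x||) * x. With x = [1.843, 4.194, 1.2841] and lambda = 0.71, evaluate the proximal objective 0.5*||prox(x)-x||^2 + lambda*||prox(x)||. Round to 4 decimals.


Step 1: Compute ||x||.
||x|| = 4.7576
Step 2: Compute scaling factor.
scale = max(0, 1 - 0.71/4.7576) = 0.8508
Step 3: prox(x) = [1.568, 3.5681, 1.0925]
||prox(x)|| = 4.0476
Step 4: Proximal objective.
0.5*||prox-x||^2 = 0.2521
lambda*||prox|| = 2.8738
Total = 3.1259
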